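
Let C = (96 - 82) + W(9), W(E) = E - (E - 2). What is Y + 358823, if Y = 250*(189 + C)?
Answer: 410073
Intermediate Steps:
W(E) = 2 (W(E) = E - (-2 + E) = E + (2 - E) = 2)
C = 16 (C = (96 - 82) + 2 = 14 + 2 = 16)
Y = 51250 (Y = 250*(189 + 16) = 250*205 = 51250)
Y + 358823 = 51250 + 358823 = 410073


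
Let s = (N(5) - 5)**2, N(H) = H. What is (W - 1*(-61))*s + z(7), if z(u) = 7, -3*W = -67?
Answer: 7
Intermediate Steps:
W = 67/3 (W = -1/3*(-67) = 67/3 ≈ 22.333)
s = 0 (s = (5 - 5)**2 = 0**2 = 0)
(W - 1*(-61))*s + z(7) = (67/3 - 1*(-61))*0 + 7 = (67/3 + 61)*0 + 7 = (250/3)*0 + 7 = 0 + 7 = 7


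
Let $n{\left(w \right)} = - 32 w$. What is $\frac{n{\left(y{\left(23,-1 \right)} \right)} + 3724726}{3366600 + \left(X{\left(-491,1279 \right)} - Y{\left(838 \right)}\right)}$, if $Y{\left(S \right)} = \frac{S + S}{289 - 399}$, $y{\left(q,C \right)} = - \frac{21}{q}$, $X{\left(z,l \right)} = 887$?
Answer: $\frac{4711815350}{4259890329} \approx 1.1061$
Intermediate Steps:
$Y{\left(S \right)} = - \frac{S}{55}$ ($Y{\left(S \right)} = \frac{2 S}{-110} = 2 S \left(- \frac{1}{110}\right) = - \frac{S}{55}$)
$\frac{n{\left(y{\left(23,-1 \right)} \right)} + 3724726}{3366600 + \left(X{\left(-491,1279 \right)} - Y{\left(838 \right)}\right)} = \frac{- 32 \left(- \frac{21}{23}\right) + 3724726}{3366600 + \left(887 - \left(- \frac{1}{55}\right) 838\right)} = \frac{- 32 \left(\left(-21\right) \frac{1}{23}\right) + 3724726}{3366600 + \left(887 - - \frac{838}{55}\right)} = \frac{\left(-32\right) \left(- \frac{21}{23}\right) + 3724726}{3366600 + \left(887 + \frac{838}{55}\right)} = \frac{\frac{672}{23} + 3724726}{3366600 + \frac{49623}{55}} = \frac{85669370}{23 \cdot \frac{185212623}{55}} = \frac{85669370}{23} \cdot \frac{55}{185212623} = \frac{4711815350}{4259890329}$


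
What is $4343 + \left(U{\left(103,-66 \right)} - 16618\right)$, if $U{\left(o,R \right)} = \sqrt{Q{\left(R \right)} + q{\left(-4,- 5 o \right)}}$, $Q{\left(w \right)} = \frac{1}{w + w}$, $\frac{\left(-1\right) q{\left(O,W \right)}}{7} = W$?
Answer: $-12275 + \frac{\sqrt{15703347}}{66} \approx -12215.0$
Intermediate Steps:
$q{\left(O,W \right)} = - 7 W$
$Q{\left(w \right)} = \frac{1}{2 w}$
$U{\left(o,R \right)} = \sqrt{\frac{1}{2 R} + 35 o}$ ($U{\left(o,R \right)} = \sqrt{\frac{1}{2 R} - 7 \left(- 5 o\right)} = \sqrt{\frac{1}{2 R} + 35 o}$)
$4343 + \left(U{\left(103,-66 \right)} - 16618\right) = 4343 + \left(\frac{\sqrt{\frac{2}{-66} + 140 \cdot 103}}{2} - 16618\right) = 4343 - \left(16618 - \frac{\sqrt{2 \left(- \frac{1}{66}\right) + 14420}}{2}\right) = 4343 - \left(16618 - \frac{\sqrt{- \frac{1}{33} + 14420}}{2}\right) = 4343 - \left(16618 - \frac{\sqrt{\frac{475859}{33}}}{2}\right) = 4343 - \left(16618 - \frac{\frac{1}{33} \sqrt{15703347}}{2}\right) = 4343 - \left(16618 - \frac{\sqrt{15703347}}{66}\right) = -12275 + \frac{\sqrt{15703347}}{66}$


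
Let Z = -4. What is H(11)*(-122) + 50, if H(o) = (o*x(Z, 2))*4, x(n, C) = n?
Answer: 21522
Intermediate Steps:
H(o) = -16*o (H(o) = (o*(-4))*4 = -4*o*4 = -16*o)
H(11)*(-122) + 50 = -16*11*(-122) + 50 = -176*(-122) + 50 = 21472 + 50 = 21522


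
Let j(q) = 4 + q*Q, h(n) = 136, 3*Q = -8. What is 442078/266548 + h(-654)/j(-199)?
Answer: 102230587/53442874 ≈ 1.9129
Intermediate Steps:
Q = -8/3 (Q = (1/3)*(-8) = -8/3 ≈ -2.6667)
j(q) = 4 - 8*q/3 (j(q) = 4 + q*(-8/3) = 4 - 8*q/3)
442078/266548 + h(-654)/j(-199) = 442078/266548 + 136/(4 - 8/3*(-199)) = 442078*(1/266548) + 136/(4 + 1592/3) = 221039/133274 + 136/(1604/3) = 221039/133274 + 136*(3/1604) = 221039/133274 + 102/401 = 102230587/53442874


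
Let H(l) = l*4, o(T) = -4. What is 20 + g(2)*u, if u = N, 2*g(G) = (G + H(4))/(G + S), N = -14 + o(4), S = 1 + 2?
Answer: -62/5 ≈ -12.400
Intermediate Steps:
H(l) = 4*l
S = 3
N = -18 (N = -14 - 4 = -18)
g(G) = (16 + G)/(2*(3 + G)) (g(G) = ((G + 4*4)/(G + 3))/2 = ((G + 16)/(3 + G))/2 = ((16 + G)/(3 + G))/2 = (16 + G)/(2*(3 + G)))
u = -18
20 + g(2)*u = 20 + ((16 + 2)/(2*(3 + 2)))*(-18) = 20 + ((1/2)*18/5)*(-18) = 20 + ((1/2)*(1/5)*18)*(-18) = 20 + (9/5)*(-18) = 20 - 162/5 = -62/5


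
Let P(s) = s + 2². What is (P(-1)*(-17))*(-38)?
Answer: 1938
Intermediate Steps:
P(s) = 4 + s (P(s) = s + 4 = 4 + s)
(P(-1)*(-17))*(-38) = ((4 - 1)*(-17))*(-38) = (3*(-17))*(-38) = -51*(-38) = 1938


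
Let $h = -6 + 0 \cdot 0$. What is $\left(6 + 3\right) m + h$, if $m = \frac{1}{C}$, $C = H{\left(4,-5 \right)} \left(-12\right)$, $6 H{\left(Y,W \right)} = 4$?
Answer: $- \frac{57}{8} \approx -7.125$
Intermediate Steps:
$H{\left(Y,W \right)} = \frac{2}{3}$ ($H{\left(Y,W \right)} = \frac{1}{6} \cdot 4 = \frac{2}{3}$)
$C = -8$ ($C = \frac{2}{3} \left(-12\right) = -8$)
$h = -6$ ($h = -6 + 0 = -6$)
$m = - \frac{1}{8}$ ($m = \frac{1}{-8} = - \frac{1}{8} \approx -0.125$)
$\left(6 + 3\right) m + h = \left(6 + 3\right) \left(- \frac{1}{8}\right) - 6 = 9 \left(- \frac{1}{8}\right) - 6 = - \frac{9}{8} - 6 = - \frac{57}{8}$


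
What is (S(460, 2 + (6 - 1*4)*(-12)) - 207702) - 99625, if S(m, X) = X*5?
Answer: -307437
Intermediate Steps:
S(m, X) = 5*X
(S(460, 2 + (6 - 1*4)*(-12)) - 207702) - 99625 = (5*(2 + (6 - 1*4)*(-12)) - 207702) - 99625 = (5*(2 + (6 - 4)*(-12)) - 207702) - 99625 = (5*(2 + 2*(-12)) - 207702) - 99625 = (5*(2 - 24) - 207702) - 99625 = (5*(-22) - 207702) - 99625 = (-110 - 207702) - 99625 = -207812 - 99625 = -307437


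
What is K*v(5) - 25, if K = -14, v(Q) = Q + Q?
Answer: -165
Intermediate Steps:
v(Q) = 2*Q
K*v(5) - 25 = -28*5 - 25 = -14*10 - 25 = -140 - 25 = -165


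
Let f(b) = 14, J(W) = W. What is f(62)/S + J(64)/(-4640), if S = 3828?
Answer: -97/9570 ≈ -0.010136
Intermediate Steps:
f(62)/S + J(64)/(-4640) = 14/3828 + 64/(-4640) = 14*(1/3828) + 64*(-1/4640) = 7/1914 - 2/145 = -97/9570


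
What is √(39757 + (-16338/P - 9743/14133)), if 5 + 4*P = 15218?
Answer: √204180886308206456418/71668443 ≈ 199.38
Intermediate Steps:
P = 15213/4 (P = -5/4 + (¼)*15218 = -5/4 + 7609/2 = 15213/4 ≈ 3803.3)
√(39757 + (-16338/P - 9743/14133)) = √(39757 + (-16338/15213/4 - 9743/14133)) = √(39757 + (-16338*4/15213 - 9743*1/14133)) = √(39757 + (-21784/5071 - 9743/14133)) = √(39757 - 357280025/71668443) = √(2848965008326/71668443) = √204180886308206456418/71668443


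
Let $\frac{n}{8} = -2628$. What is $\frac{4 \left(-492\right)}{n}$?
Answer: $\frac{41}{438} \approx 0.093607$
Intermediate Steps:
$n = -21024$ ($n = 8 \left(-2628\right) = -21024$)
$\frac{4 \left(-492\right)}{n} = \frac{4 \left(-492\right)}{-21024} = \left(-1968\right) \left(- \frac{1}{21024}\right) = \frac{41}{438}$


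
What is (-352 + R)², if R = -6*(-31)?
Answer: 27556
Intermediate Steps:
R = 186
(-352 + R)² = (-352 + 186)² = (-166)² = 27556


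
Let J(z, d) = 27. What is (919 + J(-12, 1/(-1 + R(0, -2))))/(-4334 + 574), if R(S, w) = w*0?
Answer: -473/1880 ≈ -0.25160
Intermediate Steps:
R(S, w) = 0
(919 + J(-12, 1/(-1 + R(0, -2))))/(-4334 + 574) = (919 + 27)/(-4334 + 574) = 946/(-3760) = 946*(-1/3760) = -473/1880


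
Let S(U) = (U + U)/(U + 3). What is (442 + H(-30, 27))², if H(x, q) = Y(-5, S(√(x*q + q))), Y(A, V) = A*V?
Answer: 2*(95472*√87 + 4010231*I)/(√87 + 43*I) ≈ 1.8672e+5 - 916.02*I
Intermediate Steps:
S(U) = 2*U/(3 + U) (S(U) = (2*U)/(3 + U) = 2*U/(3 + U))
H(x, q) = -10*√(q + q*x)/(3 + √(q + q*x)) (H(x, q) = -10*√(x*q + q)/(3 + √(x*q + q)) = -10*√(q*x + q)/(3 + √(q*x + q)) = -10*√(q + q*x)/(3 + √(q + q*x)))
(442 + H(-30, 27))² = (442 - 10*√(27*(1 - 30))/(3 + √(27*(1 - 30))))² = (442 - 10*√(27*(-29))/(3 + √(27*(-29))))² = (442 - 10*√(-783)/(3 + √(-783)))² = (442 - 10*3*I*√87/(3 + 3*I*√87))² = (442 - 30*I*√87/(3 + 3*I*√87))²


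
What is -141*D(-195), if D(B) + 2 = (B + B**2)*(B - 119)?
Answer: 1674885702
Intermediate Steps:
D(B) = -2 + (-119 + B)*(B + B**2) (D(B) = -2 + (B + B**2)*(B - 119) = -2 + (B + B**2)*(-119 + B) = -2 + (-119 + B)*(B + B**2))
-141*D(-195) = -141*(-2 + (-195)**3 - 119*(-195) - 118*(-195)**2) = -141*(-2 - 7414875 + 23205 - 118*38025) = -141*(-2 - 7414875 + 23205 - 4486950) = -141*(-11878622) = 1674885702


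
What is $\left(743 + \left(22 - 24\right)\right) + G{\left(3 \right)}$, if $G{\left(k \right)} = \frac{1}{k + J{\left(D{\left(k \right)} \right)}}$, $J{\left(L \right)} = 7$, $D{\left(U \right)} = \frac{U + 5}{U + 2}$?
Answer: $\frac{7411}{10} \approx 741.1$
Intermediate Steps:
$D{\left(U \right)} = \frac{5 + U}{2 + U}$
$G{\left(k \right)} = \frac{1}{7 + k}$ ($G{\left(k \right)} = \frac{1}{k + 7} = \frac{1}{7 + k}$)
$\left(743 + \left(22 - 24\right)\right) + G{\left(3 \right)} = \left(743 + \left(22 - 24\right)\right) + \frac{1}{7 + 3} = \left(743 + \left(22 - 24\right)\right) + \frac{1}{10} = \left(743 - 2\right) + \frac{1}{10} = 741 + \frac{1}{10} = \frac{7411}{10}$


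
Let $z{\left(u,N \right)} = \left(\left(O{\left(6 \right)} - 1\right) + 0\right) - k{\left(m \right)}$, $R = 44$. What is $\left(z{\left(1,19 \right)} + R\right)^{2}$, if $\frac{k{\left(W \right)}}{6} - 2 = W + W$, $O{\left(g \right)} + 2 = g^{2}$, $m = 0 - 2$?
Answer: $7921$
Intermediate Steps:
$m = -2$ ($m = 0 - 2 = -2$)
$O{\left(g \right)} = -2 + g^{2}$
$k{\left(W \right)} = 12 + 12 W$ ($k{\left(W \right)} = 12 + 6 \left(W + W\right) = 12 + 6 \cdot 2 W = 12 + 12 W$)
$z{\left(u,N \right)} = 45$ ($z{\left(u,N \right)} = \left(\left(\left(-2 + 6^{2}\right) - 1\right) + 0\right) - \left(12 + 12 \left(-2\right)\right) = \left(\left(\left(-2 + 36\right) - 1\right) + 0\right) - \left(12 - 24\right) = \left(\left(34 - 1\right) + 0\right) - -12 = \left(33 + 0\right) + 12 = 33 + 12 = 45$)
$\left(z{\left(1,19 \right)} + R\right)^{2} = \left(45 + 44\right)^{2} = 89^{2} = 7921$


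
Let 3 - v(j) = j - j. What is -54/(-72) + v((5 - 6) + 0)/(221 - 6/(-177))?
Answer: 13277/17388 ≈ 0.76357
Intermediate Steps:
v(j) = 3 (v(j) = 3 - (j - j) = 3 - 1*0 = 3 + 0 = 3)
-54/(-72) + v((5 - 6) + 0)/(221 - 6/(-177)) = -54/(-72) + 3/(221 - 6/(-177)) = -54*(-1/72) + 3/(221 - 6*(-1/177)) = 3/4 + 3/(221 + 2/59) = 3/4 + 3/(13041/59) = 3/4 + 3*(59/13041) = 3/4 + 59/4347 = 13277/17388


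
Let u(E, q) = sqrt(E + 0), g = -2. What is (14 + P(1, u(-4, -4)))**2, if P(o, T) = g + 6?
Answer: 324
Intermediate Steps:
u(E, q) = sqrt(E)
P(o, T) = 4 (P(o, T) = -2 + 6 = 4)
(14 + P(1, u(-4, -4)))**2 = (14 + 4)**2 = 18**2 = 324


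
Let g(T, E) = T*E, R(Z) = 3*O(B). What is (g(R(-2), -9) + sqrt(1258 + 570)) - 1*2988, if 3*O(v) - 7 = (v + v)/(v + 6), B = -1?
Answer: -15237/5 + 2*sqrt(457) ≈ -3004.6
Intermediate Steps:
O(v) = 7/3 + 2*v/(3*(6 + v)) (O(v) = 7/3 + ((v + v)/(v + 6))/3 = 7/3 + ((2*v)/(6 + v))/3 = 7/3 + (2*v/(6 + v))/3 = 7/3 + 2*v/(3*(6 + v)))
R(Z) = 33/5 (R(Z) = 3*((14 + 3*(-1))/(6 - 1)) = 3*((14 - 3)/5) = 3*((1/5)*11) = 3*(11/5) = 33/5)
g(T, E) = E*T
(g(R(-2), -9) + sqrt(1258 + 570)) - 1*2988 = (-9*33/5 + sqrt(1258 + 570)) - 1*2988 = (-297/5 + sqrt(1828)) - 2988 = (-297/5 + 2*sqrt(457)) - 2988 = -15237/5 + 2*sqrt(457)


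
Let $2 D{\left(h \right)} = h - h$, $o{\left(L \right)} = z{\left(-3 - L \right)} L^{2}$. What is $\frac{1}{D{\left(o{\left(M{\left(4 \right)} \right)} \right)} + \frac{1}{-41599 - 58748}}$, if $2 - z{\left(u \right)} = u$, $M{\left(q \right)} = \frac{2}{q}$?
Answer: $-100347$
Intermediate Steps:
$z{\left(u \right)} = 2 - u$
$o{\left(L \right)} = L^{2} \left(5 + L\right)$ ($o{\left(L \right)} = \left(2 - \left(-3 - L\right)\right) L^{2} = \left(2 + \left(3 + L\right)\right) L^{2} = \left(5 + L\right) L^{2} = L^{2} \left(5 + L\right)$)
$D{\left(h \right)} = 0$ ($D{\left(h \right)} = \frac{h - h}{2} = \frac{1}{2} \cdot 0 = 0$)
$\frac{1}{D{\left(o{\left(M{\left(4 \right)} \right)} \right)} + \frac{1}{-41599 - 58748}} = \frac{1}{0 + \frac{1}{-41599 - 58748}} = \frac{1}{0 + \frac{1}{-100347}} = \frac{1}{0 - \frac{1}{100347}} = \frac{1}{- \frac{1}{100347}} = -100347$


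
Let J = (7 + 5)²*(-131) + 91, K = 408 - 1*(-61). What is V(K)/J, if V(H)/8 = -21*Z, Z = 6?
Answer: 1008/18773 ≈ 0.053694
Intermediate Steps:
K = 469 (K = 408 + 61 = 469)
V(H) = -1008 (V(H) = 8*(-21*6) = 8*(-126) = -1008)
J = -18773 (J = 12²*(-131) + 91 = 144*(-131) + 91 = -18864 + 91 = -18773)
V(K)/J = -1008/(-18773) = -1008*(-1/18773) = 1008/18773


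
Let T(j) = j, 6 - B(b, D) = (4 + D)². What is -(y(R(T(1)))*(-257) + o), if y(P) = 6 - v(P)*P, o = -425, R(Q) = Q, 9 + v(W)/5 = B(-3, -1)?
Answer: 17387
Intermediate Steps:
B(b, D) = 6 - (4 + D)²
v(W) = -60 (v(W) = -45 + 5*(6 - (4 - 1)²) = -45 + 5*(6 - 1*3²) = -45 + 5*(6 - 1*9) = -45 + 5*(6 - 9) = -45 + 5*(-3) = -45 - 15 = -60)
y(P) = 6 + 60*P (y(P) = 6 - (-60)*P = 6 + 60*P)
-(y(R(T(1)))*(-257) + o) = -((6 + 60*1)*(-257) - 425) = -((6 + 60)*(-257) - 425) = -(66*(-257) - 425) = -(-16962 - 425) = -1*(-17387) = 17387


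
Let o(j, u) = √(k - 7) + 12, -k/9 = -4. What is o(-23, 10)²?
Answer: (12 + √29)² ≈ 302.24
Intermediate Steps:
k = 36 (k = -9*(-4) = 36)
o(j, u) = 12 + √29 (o(j, u) = √(36 - 7) + 12 = √29 + 12 = 12 + √29)
o(-23, 10)² = (12 + √29)²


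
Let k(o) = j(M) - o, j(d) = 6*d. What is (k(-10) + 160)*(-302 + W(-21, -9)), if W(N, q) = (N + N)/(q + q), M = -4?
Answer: -131254/3 ≈ -43751.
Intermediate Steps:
k(o) = -24 - o (k(o) = 6*(-4) - o = -24 - o)
W(N, q) = N/q (W(N, q) = (2*N)/((2*q)) = (2*N)*(1/(2*q)) = N/q)
(k(-10) + 160)*(-302 + W(-21, -9)) = ((-24 - 1*(-10)) + 160)*(-302 - 21/(-9)) = ((-24 + 10) + 160)*(-302 - 21*(-⅑)) = (-14 + 160)*(-302 + 7/3) = 146*(-899/3) = -131254/3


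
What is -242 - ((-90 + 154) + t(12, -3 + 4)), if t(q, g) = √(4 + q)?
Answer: -310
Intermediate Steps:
-242 - ((-90 + 154) + t(12, -3 + 4)) = -242 - ((-90 + 154) + √(4 + 12)) = -242 - (64 + √16) = -242 - (64 + 4) = -242 - 1*68 = -242 - 68 = -310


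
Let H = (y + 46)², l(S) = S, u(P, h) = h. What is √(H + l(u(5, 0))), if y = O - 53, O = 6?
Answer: 1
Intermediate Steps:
y = -47 (y = 6 - 53 = -47)
H = 1 (H = (-47 + 46)² = (-1)² = 1)
√(H + l(u(5, 0))) = √(1 + 0) = √1 = 1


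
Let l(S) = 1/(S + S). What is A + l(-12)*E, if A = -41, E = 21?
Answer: -335/8 ≈ -41.875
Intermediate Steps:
l(S) = 1/(2*S)
A + l(-12)*E = -41 + ((½)/(-12))*21 = -41 + ((½)*(-1/12))*21 = -41 - 1/24*21 = -41 - 7/8 = -335/8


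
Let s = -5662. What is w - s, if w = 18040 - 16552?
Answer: 7150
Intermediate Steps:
w = 1488
w - s = 1488 - 1*(-5662) = 1488 + 5662 = 7150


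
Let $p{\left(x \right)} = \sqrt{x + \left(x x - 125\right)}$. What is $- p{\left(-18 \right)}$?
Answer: $- \sqrt{181} \approx -13.454$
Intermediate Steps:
$p{\left(x \right)} = \sqrt{-125 + x + x^{2}}$ ($p{\left(x \right)} = \sqrt{x + \left(x^{2} - 125\right)} = \sqrt{x + \left(-125 + x^{2}\right)} = \sqrt{-125 + x + x^{2}}$)
$- p{\left(-18 \right)} = - \sqrt{-125 - 18 + \left(-18\right)^{2}} = - \sqrt{-125 - 18 + 324} = - \sqrt{181}$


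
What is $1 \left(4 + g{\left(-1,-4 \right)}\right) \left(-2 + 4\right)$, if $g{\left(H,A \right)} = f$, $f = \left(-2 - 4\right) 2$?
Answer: $-16$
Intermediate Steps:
$f = -12$ ($f = \left(-6\right) 2 = -12$)
$g{\left(H,A \right)} = -12$
$1 \left(4 + g{\left(-1,-4 \right)}\right) \left(-2 + 4\right) = 1 \left(4 - 12\right) \left(-2 + 4\right) = 1 \left(-8\right) 2 = \left(-8\right) 2 = -16$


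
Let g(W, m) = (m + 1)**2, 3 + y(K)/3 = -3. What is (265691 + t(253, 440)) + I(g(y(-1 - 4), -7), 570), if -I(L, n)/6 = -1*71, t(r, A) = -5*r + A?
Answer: 265292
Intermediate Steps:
y(K) = -18 (y(K) = -9 + 3*(-3) = -9 - 9 = -18)
t(r, A) = A - 5*r
g(W, m) = (1 + m)**2
I(L, n) = 426 (I(L, n) = -(-6)*71 = -6*(-71) = 426)
(265691 + t(253, 440)) + I(g(y(-1 - 4), -7), 570) = (265691 + (440 - 5*253)) + 426 = (265691 + (440 - 1265)) + 426 = (265691 - 825) + 426 = 264866 + 426 = 265292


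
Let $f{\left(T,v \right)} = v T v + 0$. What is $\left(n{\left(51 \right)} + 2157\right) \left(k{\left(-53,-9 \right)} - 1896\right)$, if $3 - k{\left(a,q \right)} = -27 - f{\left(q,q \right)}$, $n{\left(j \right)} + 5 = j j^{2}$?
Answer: $-349813785$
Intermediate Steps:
$n{\left(j \right)} = -5 + j^{3}$ ($n{\left(j \right)} = -5 + j j^{2} = -5 + j^{3}$)
$f{\left(T,v \right)} = T v^{2}$ ($f{\left(T,v \right)} = T v v + 0 = T v^{2} + 0 = T v^{2}$)
$k{\left(a,q \right)} = 30 + q^{3}$ ($k{\left(a,q \right)} = 3 - \left(-27 - q q^{2}\right) = 3 - \left(-27 - q^{3}\right) = 3 + \left(27 + q^{3}\right) = 30 + q^{3}$)
$\left(n{\left(51 \right)} + 2157\right) \left(k{\left(-53,-9 \right)} - 1896\right) = \left(\left(-5 + 51^{3}\right) + 2157\right) \left(\left(30 + \left(-9\right)^{3}\right) - 1896\right) = \left(\left(-5 + 132651\right) + 2157\right) \left(\left(30 - 729\right) - 1896\right) = \left(132646 + 2157\right) \left(-699 - 1896\right) = 134803 \left(-2595\right) = -349813785$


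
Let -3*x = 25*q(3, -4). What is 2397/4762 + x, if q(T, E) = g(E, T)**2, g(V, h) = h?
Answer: -354753/4762 ≈ -74.497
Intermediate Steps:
q(T, E) = T**2
x = -75 (x = -25*3**2/3 = -25*9/3 = -1/3*225 = -75)
2397/4762 + x = 2397/4762 - 75 = -354753/4762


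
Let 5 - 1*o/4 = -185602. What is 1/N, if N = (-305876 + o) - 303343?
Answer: 1/133209 ≈ 7.5070e-6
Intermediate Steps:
o = 742428 (o = 20 - 4*(-185602) = 20 + 742408 = 742428)
N = 133209 (N = (-305876 + 742428) - 303343 = 436552 - 303343 = 133209)
1/N = 1/133209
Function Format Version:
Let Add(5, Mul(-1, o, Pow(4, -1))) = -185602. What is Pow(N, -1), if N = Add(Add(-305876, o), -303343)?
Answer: Rational(1, 133209) ≈ 7.5070e-6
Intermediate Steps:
o = 742428 (o = Add(20, Mul(-4, -185602)) = Add(20, 742408) = 742428)
N = 133209 (N = Add(Add(-305876, 742428), -303343) = Add(436552, -303343) = 133209)
Pow(N, -1) = Pow(133209, -1) = Rational(1, 133209)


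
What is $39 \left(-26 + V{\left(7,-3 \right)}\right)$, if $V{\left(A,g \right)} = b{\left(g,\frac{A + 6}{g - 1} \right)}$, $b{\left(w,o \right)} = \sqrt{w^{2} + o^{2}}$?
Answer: $-1014 + \frac{39 \sqrt{313}}{4} \approx -841.5$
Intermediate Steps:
$b{\left(w,o \right)} = \sqrt{o^{2} + w^{2}}$
$V{\left(A,g \right)} = \sqrt{g^{2} + \frac{\left(6 + A\right)^{2}}{\left(-1 + g\right)^{2}}}$ ($V{\left(A,g \right)} = \sqrt{\left(\frac{A + 6}{g - 1}\right)^{2} + g^{2}} = \sqrt{\left(\frac{6 + A}{-1 + g}\right)^{2} + g^{2}} = \sqrt{\frac{\left(6 + A\right)^{2}}{\left(-1 + g\right)^{2}} + g^{2}} = \sqrt{g^{2} + \frac{\left(6 + A\right)^{2}}{\left(-1 + g\right)^{2}}}$)
$39 \left(-26 + V{\left(7,-3 \right)}\right) = 39 \left(-26 + \sqrt{\left(-3\right)^{2} + \frac{\left(6 + 7\right)^{2}}{\left(-1 - 3\right)^{2}}}\right) = 39 \left(-26 + \sqrt{9 + \frac{13^{2}}{16}}\right) = 39 \left(-26 + \sqrt{9 + \frac{1}{16} \cdot 169}\right) = 39 \left(-26 + \sqrt{9 + \frac{169}{16}}\right) = 39 \left(-26 + \sqrt{\frac{313}{16}}\right) = 39 \left(-26 + \frac{\sqrt{313}}{4}\right) = -1014 + \frac{39 \sqrt{313}}{4}$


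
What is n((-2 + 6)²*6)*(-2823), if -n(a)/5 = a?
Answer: 1355040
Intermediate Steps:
n(a) = -5*a
n((-2 + 6)²*6)*(-2823) = -5*(-2 + 6)²*6*(-2823) = -5*4²*6*(-2823) = -80*6*(-2823) = -5*96*(-2823) = -480*(-2823) = 1355040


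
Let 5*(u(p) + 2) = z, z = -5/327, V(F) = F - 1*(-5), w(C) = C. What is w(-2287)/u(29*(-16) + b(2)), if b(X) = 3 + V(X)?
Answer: 747849/655 ≈ 1141.8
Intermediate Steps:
V(F) = 5 + F (V(F) = F + 5 = 5 + F)
b(X) = 8 + X (b(X) = 3 + (5 + X) = 8 + X)
z = -5/327 (z = -5*1/327 = -5/327 ≈ -0.015291)
u(p) = -655/327 (u(p) = -2 + (⅕)*(-5/327) = -2 - 1/327 = -655/327)
w(-2287)/u(29*(-16) + b(2)) = -2287/(-655/327) = -2287*(-327/655) = 747849/655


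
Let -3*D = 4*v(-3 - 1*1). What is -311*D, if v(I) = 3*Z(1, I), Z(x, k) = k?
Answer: -4976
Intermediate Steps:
v(I) = 3*I
D = 16 (D = -4*3*(-3 - 1*1)/3 = -4*3*(-3 - 1)/3 = -4*3*(-4)/3 = -4*(-12)/3 = -1/3*(-48) = 16)
-311*D = -311*16 = -4976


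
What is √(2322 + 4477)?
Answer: √6799 ≈ 82.456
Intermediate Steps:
√(2322 + 4477) = √6799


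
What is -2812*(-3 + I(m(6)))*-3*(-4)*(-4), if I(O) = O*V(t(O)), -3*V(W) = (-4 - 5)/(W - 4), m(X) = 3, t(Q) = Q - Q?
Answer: -708624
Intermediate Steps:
t(Q) = 0
V(W) = 3/(-4 + W) (V(W) = -(-4 - 5)/(3*(W - 4)) = -(-3)/(-4 + W) = 3/(-4 + W))
I(O) = -3*O/4 (I(O) = O*(3/(-4 + 0)) = O*(3/(-4)) = O*(3*(-¼)) = O*(-¾) = -3*O/4)
-2812*(-3 + I(m(6)))*-3*(-4)*(-4) = -2812*(-3 - ¾*3)*-3*(-4)*(-4) = -2812*(-3 - 9/4)*12*(-4) = -(-14763)*(-48) = -2812*252 = -708624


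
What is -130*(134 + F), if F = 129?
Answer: -34190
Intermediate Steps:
-130*(134 + F) = -130*(134 + 129) = -130*263 = -34190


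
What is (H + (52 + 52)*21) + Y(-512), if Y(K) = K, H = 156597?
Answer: 158269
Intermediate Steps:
(H + (52 + 52)*21) + Y(-512) = (156597 + (52 + 52)*21) - 512 = (156597 + 104*21) - 512 = (156597 + 2184) - 512 = 158781 - 512 = 158269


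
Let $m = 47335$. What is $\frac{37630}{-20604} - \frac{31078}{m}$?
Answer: $- \frac{1210773581}{487645170} \approx -2.4829$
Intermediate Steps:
$\frac{37630}{-20604} - \frac{31078}{m} = \frac{37630}{-20604} - \frac{31078}{47335} = 37630 \left(- \frac{1}{20604}\right) - \frac{31078}{47335} = - \frac{18815}{10302} - \frac{31078}{47335} = - \frac{1210773581}{487645170}$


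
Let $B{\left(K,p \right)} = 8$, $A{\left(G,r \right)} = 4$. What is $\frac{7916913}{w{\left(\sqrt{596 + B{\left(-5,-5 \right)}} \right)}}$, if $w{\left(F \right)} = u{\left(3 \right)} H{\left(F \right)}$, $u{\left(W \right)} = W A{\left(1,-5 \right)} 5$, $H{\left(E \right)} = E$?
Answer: $\frac{2638971 \sqrt{151}}{6040} \approx 5368.9$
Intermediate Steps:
$u{\left(W \right)} = 20 W$ ($u{\left(W \right)} = W 4 \cdot 5 = 4 W 5 = 20 W$)
$w{\left(F \right)} = 60 F$ ($w{\left(F \right)} = 20 \cdot 3 F = 60 F$)
$\frac{7916913}{w{\left(\sqrt{596 + B{\left(-5,-5 \right)}} \right)}} = \frac{7916913}{60 \sqrt{596 + 8}} = \frac{7916913}{60 \sqrt{604}} = \frac{7916913}{60 \cdot 2 \sqrt{151}} = \frac{7916913}{120 \sqrt{151}} = 7916913 \frac{\sqrt{151}}{18120} = \frac{2638971 \sqrt{151}}{6040}$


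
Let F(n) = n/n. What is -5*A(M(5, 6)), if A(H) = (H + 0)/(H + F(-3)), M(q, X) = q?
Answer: -25/6 ≈ -4.1667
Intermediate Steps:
F(n) = 1
A(H) = H/(1 + H) (A(H) = (H + 0)/(H + 1) = H/(1 + H))
-5*A(M(5, 6)) = -25/(1 + 5) = -25/6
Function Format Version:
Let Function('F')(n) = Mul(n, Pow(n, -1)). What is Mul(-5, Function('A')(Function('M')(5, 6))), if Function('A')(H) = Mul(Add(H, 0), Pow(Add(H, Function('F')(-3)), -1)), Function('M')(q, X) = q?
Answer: Rational(-25, 6) ≈ -4.1667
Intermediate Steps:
Function('F')(n) = 1
Function('A')(H) = Mul(H, Pow(Add(1, H), -1)) (Function('A')(H) = Mul(Add(H, 0), Pow(Add(H, 1), -1)) = Mul(H, Pow(Add(1, H), -1)))
Mul(-5, Function('A')(Function('M')(5, 6))) = Mul(-5, Mul(5, Pow(Add(1, 5), -1))) = Mul(-5, Mul(5, Pow(6, -1))) = Mul(-5, Mul(5, Rational(1, 6))) = Mul(-5, Rational(5, 6)) = Rational(-25, 6)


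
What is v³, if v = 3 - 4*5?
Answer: -4913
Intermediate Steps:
v = -17 (v = 3 - 20 = -17)
v³ = (-17)³ = -4913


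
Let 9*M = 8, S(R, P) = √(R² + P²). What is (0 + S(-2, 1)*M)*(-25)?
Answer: -200*√5/9 ≈ -49.690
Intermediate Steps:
S(R, P) = √(P² + R²)
M = 8/9 (M = (⅑)*8 = 8/9 ≈ 0.88889)
(0 + S(-2, 1)*M)*(-25) = (0 + √(1² + (-2)²)*(8/9))*(-25) = (0 + √(1 + 4)*(8/9))*(-25) = (0 + √5*(8/9))*(-25) = (0 + 8*√5/9)*(-25) = (8*√5/9)*(-25) = -200*√5/9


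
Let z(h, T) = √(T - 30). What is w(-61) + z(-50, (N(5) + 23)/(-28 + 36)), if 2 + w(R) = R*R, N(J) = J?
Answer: 3719 + I*√106/2 ≈ 3719.0 + 5.1478*I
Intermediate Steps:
z(h, T) = √(-30 + T)
w(R) = -2 + R² (w(R) = -2 + R*R = -2 + R²)
w(-61) + z(-50, (N(5) + 23)/(-28 + 36)) = (-2 + (-61)²) + √(-30 + (5 + 23)/(-28 + 36)) = (-2 + 3721) + √(-30 + 28/8) = 3719 + √(-30 + 28*(⅛)) = 3719 + √(-30 + 7/2) = 3719 + √(-53/2) = 3719 + I*√106/2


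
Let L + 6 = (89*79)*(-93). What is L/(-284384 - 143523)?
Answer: 653889/427907 ≈ 1.5281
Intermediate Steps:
L = -653889 (L = -6 + (89*79)*(-93) = -6 + 7031*(-93) = -6 - 653883 = -653889)
L/(-284384 - 143523) = -653889/(-284384 - 143523) = -653889/(-427907) = -653889*(-1/427907) = 653889/427907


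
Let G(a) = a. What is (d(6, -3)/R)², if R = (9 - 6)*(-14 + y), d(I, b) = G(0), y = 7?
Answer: 0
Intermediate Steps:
d(I, b) = 0
R = -21 (R = (9 - 6)*(-14 + 7) = 3*(-7) = -21)
(d(6, -3)/R)² = (0/(-21))² = (0*(-1/21))² = 0² = 0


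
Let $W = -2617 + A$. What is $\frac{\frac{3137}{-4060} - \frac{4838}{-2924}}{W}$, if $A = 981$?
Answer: $- \frac{2617423}{4855418960} \approx -0.00053907$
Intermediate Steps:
$W = -1636$ ($W = -2617 + 981 = -1636$)
$\frac{\frac{3137}{-4060} - \frac{4838}{-2924}}{W} = \frac{\frac{3137}{-4060} - \frac{4838}{-2924}}{-1636} = \left(3137 \left(- \frac{1}{4060}\right) - - \frac{2419}{1462}\right) \left(- \frac{1}{1636}\right) = \left(- \frac{3137}{4060} + \frac{2419}{1462}\right) \left(- \frac{1}{1636}\right) = \frac{2617423}{2967860} \left(- \frac{1}{1636}\right) = - \frac{2617423}{4855418960}$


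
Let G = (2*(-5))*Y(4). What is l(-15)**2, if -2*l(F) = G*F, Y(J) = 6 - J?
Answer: 22500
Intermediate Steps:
G = -20 (G = (2*(-5))*(6 - 1*4) = -10*(6 - 4) = -10*2 = -20)
l(F) = 10*F (l(F) = -(-10)*F = 10*F)
l(-15)**2 = (10*(-15))**2 = (-150)**2 = 22500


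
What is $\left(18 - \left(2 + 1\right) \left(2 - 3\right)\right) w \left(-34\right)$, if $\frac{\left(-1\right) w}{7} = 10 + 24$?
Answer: $169932$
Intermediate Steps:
$w = -238$ ($w = - 7 \left(10 + 24\right) = \left(-7\right) 34 = -238$)
$\left(18 - \left(2 + 1\right) \left(2 - 3\right)\right) w \left(-34\right) = \left(18 - \left(2 + 1\right) \left(2 - 3\right)\right) \left(-238\right) \left(-34\right) = \left(18 - 3 \left(-1\right)\right) \left(-238\right) \left(-34\right) = \left(18 - -3\right) \left(-238\right) \left(-34\right) = \left(18 + 3\right) \left(-238\right) \left(-34\right) = 21 \left(-238\right) \left(-34\right) = \left(-4998\right) \left(-34\right) = 169932$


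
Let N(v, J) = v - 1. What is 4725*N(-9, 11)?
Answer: -47250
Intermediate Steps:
N(v, J) = -1 + v
4725*N(-9, 11) = 4725*(-1 - 9) = 4725*(-10) = -47250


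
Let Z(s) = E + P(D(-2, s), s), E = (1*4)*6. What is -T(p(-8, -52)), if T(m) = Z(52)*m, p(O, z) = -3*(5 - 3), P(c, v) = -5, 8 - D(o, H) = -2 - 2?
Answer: 114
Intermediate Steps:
D(o, H) = 12 (D(o, H) = 8 - (-2 - 2) = 8 - 1*(-4) = 8 + 4 = 12)
E = 24 (E = 4*6 = 24)
Z(s) = 19 (Z(s) = 24 - 5 = 19)
p(O, z) = -6 (p(O, z) = -3*2 = -6)
T(m) = 19*m
-T(p(-8, -52)) = -19*(-6) = -1*(-114) = 114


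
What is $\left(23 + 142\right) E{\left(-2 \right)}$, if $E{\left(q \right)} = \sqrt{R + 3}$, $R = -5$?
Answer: $165 i \sqrt{2} \approx 233.35 i$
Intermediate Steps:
$E{\left(q \right)} = i \sqrt{2}$ ($E{\left(q \right)} = \sqrt{-5 + 3} = \sqrt{-2} = i \sqrt{2}$)
$\left(23 + 142\right) E{\left(-2 \right)} = \left(23 + 142\right) i \sqrt{2} = 165 i \sqrt{2}$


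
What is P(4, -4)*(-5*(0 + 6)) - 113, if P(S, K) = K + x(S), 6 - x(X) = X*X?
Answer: 307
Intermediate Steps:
x(X) = 6 - X² (x(X) = 6 - X*X = 6 - X²)
P(S, K) = 6 + K - S² (P(S, K) = K + (6 - S²) = 6 + K - S²)
P(4, -4)*(-5*(0 + 6)) - 113 = (6 - 4 - 1*4²)*(-5*(0 + 6)) - 113 = (6 - 4 - 1*16)*(-5*6) - 113 = (6 - 4 - 16)*(-30) - 113 = -14*(-30) - 113 = 420 - 113 = 307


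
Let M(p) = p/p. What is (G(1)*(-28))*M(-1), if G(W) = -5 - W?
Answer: 168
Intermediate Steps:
M(p) = 1
(G(1)*(-28))*M(-1) = ((-5 - 1*1)*(-28))*1 = ((-5 - 1)*(-28))*1 = -6*(-28)*1 = 168*1 = 168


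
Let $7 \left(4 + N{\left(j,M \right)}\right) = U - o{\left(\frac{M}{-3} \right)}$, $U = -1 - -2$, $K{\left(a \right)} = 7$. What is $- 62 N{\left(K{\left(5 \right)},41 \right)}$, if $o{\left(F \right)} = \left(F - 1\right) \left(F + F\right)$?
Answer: $\frac{238762}{63} \approx 3789.9$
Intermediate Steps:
$U = 1$ ($U = -1 + 2 = 1$)
$o{\left(F \right)} = 2 F \left(-1 + F\right)$ ($o{\left(F \right)} = \left(-1 + F\right) 2 F = 2 F \left(-1 + F\right)$)
$N{\left(j,M \right)} = - \frac{27}{7} + \frac{2 M \left(-1 - \frac{M}{3}\right)}{21}$ ($N{\left(j,M \right)} = -4 + \frac{1 - 2 \frac{M}{-3} \left(-1 + \frac{M}{-3}\right)}{7} = -4 + \frac{1 - 2 M \left(- \frac{1}{3}\right) \left(-1 + M \left(- \frac{1}{3}\right)\right)}{7} = -4 + \frac{1 - 2 \left(- \frac{M}{3}\right) \left(-1 - \frac{M}{3}\right)}{7} = -4 + \frac{1 - - \frac{2 M \left(-1 - \frac{M}{3}\right)}{3}}{7} = -4 + \frac{1 + \frac{2 M \left(-1 - \frac{M}{3}\right)}{3}}{7} = -4 + \left(\frac{1}{7} + \frac{2 M \left(-1 - \frac{M}{3}\right)}{21}\right) = - \frac{27}{7} + \frac{2 M \left(-1 - \frac{M}{3}\right)}{21}$)
$- 62 N{\left(K{\left(5 \right)},41 \right)} = - 62 \left(- \frac{27}{7} - \frac{82 \left(3 + 41\right)}{63}\right) = - 62 \left(- \frac{27}{7} - \frac{82}{63} \cdot 44\right) = - 62 \left(- \frac{27}{7} - \frac{3608}{63}\right) = \left(-62\right) \left(- \frac{3851}{63}\right) = \frac{238762}{63}$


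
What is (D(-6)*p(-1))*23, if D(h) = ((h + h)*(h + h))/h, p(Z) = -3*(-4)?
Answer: -6624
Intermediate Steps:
p(Z) = 12
D(h) = 4*h (D(h) = ((2*h)*(2*h))/h = (4*h**2)/h = 4*h)
(D(-6)*p(-1))*23 = ((4*(-6))*12)*23 = -24*12*23 = -288*23 = -6624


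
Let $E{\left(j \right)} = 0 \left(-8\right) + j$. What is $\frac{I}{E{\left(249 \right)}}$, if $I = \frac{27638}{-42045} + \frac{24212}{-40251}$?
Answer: $- \frac{236716742}{46821774495} \approx -0.0050557$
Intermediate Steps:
$E{\left(j \right)} = j$ ($E{\left(j \right)} = 0 + j = j$)
$I = - \frac{236716742}{188039255}$ ($I = 27638 \left(- \frac{1}{42045}\right) + 24212 \left(- \frac{1}{40251}\right) = - \frac{27638}{42045} - \frac{24212}{40251} = - \frac{236716742}{188039255} \approx -1.2589$)
$\frac{I}{E{\left(249 \right)}} = - \frac{236716742}{188039255 \cdot 249} = \left(- \frac{236716742}{188039255}\right) \frac{1}{249} = - \frac{236716742}{46821774495}$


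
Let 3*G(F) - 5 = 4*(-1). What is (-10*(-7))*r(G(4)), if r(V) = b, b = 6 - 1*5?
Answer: 70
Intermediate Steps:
G(F) = ⅓ (G(F) = 5/3 + (4*(-1))/3 = 5/3 + (⅓)*(-4) = 5/3 - 4/3 = ⅓)
b = 1 (b = 6 - 5 = 1)
r(V) = 1
(-10*(-7))*r(G(4)) = -10*(-7)*1 = 70*1 = 70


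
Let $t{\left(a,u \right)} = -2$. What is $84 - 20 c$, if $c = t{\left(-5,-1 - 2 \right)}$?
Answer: $124$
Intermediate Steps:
$c = -2$
$84 - 20 c = 84 - -40 = 84 + 40 = 124$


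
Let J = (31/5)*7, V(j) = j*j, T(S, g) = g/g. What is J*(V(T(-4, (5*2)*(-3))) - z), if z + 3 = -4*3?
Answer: 3472/5 ≈ 694.40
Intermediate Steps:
T(S, g) = 1
z = -15 (z = -3 - 4*3 = -3 - 12 = -15)
V(j) = j²
J = 217/5 (J = (31*(⅕))*7 = (31/5)*7 = 217/5 ≈ 43.400)
J*(V(T(-4, (5*2)*(-3))) - z) = 217*(1² - 1*(-15))/5 = 217*(1 + 15)/5 = (217/5)*16 = 3472/5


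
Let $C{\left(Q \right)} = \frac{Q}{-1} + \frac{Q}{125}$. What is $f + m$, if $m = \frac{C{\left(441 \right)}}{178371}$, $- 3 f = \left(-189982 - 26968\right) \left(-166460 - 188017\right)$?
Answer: $- \frac{63506504911999826}{2477375} \approx -2.5635 \cdot 10^{10}$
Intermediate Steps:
$f = -25634595050$ ($f = - \frac{\left(-189982 - 26968\right) \left(-166460 - 188017\right)}{3} = - \frac{\left(-216950\right) \left(-354477\right)}{3} = \left(- \frac{1}{3}\right) 76903785150 = -25634595050$)
$C{\left(Q \right)} = - \frac{124 Q}{125}$ ($C{\left(Q \right)} = Q \left(-1\right) + Q \frac{1}{125} = - Q + \frac{Q}{125} = - \frac{124 Q}{125}$)
$m = - \frac{6076}{2477375}$ ($m = \frac{\left(- \frac{124}{125}\right) 441}{178371} = \left(- \frac{54684}{125}\right) \frac{1}{178371} = - \frac{6076}{2477375} \approx -0.0024526$)
$f + m = -25634595050 - \frac{6076}{2477375} = - \frac{63506504911999826}{2477375}$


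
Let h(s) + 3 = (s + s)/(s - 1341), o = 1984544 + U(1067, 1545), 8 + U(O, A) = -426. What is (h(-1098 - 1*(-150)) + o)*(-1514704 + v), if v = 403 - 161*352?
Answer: -2378255608277629/763 ≈ -3.1170e+12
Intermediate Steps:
U(O, A) = -434 (U(O, A) = -8 - 426 = -434)
v = -56269 (v = 403 - 56672 = -56269)
o = 1984110 (o = 1984544 - 434 = 1984110)
h(s) = -3 + 2*s/(-1341 + s) (h(s) = -3 + (s + s)/(s - 1341) = -3 + (2*s)/(-1341 + s) = -3 + 2*s/(-1341 + s))
(h(-1098 - 1*(-150)) + o)*(-1514704 + v) = ((4023 - (-1098 - 1*(-150)))/(-1341 + (-1098 - 1*(-150))) + 1984110)*(-1514704 - 56269) = ((4023 - (-1098 + 150))/(-1341 + (-1098 + 150)) + 1984110)*(-1570973) = ((4023 - 1*(-948))/(-1341 - 948) + 1984110)*(-1570973) = ((4023 + 948)/(-2289) + 1984110)*(-1570973) = (-1/2289*4971 + 1984110)*(-1570973) = (-1657/763 + 1984110)*(-1570973) = (1513874273/763)*(-1570973) = -2378255608277629/763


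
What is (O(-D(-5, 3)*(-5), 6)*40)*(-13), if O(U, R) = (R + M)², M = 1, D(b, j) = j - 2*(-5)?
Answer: -25480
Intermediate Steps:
D(b, j) = 10 + j (D(b, j) = j + 10 = 10 + j)
O(U, R) = (1 + R)² (O(U, R) = (R + 1)² = (1 + R)²)
(O(-D(-5, 3)*(-5), 6)*40)*(-13) = ((1 + 6)²*40)*(-13) = (7²*40)*(-13) = (49*40)*(-13) = 1960*(-13) = -25480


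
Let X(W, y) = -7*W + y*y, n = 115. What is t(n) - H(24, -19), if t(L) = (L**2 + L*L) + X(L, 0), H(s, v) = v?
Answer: 25664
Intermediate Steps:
X(W, y) = y**2 - 7*W (X(W, y) = -7*W + y**2 = y**2 - 7*W)
t(L) = -7*L + 2*L**2 (t(L) = (L**2 + L*L) + (0**2 - 7*L) = (L**2 + L**2) + (0 - 7*L) = 2*L**2 - 7*L = -7*L + 2*L**2)
t(n) - H(24, -19) = 115*(-7 + 2*115) - 1*(-19) = 115*(-7 + 230) + 19 = 115*223 + 19 = 25645 + 19 = 25664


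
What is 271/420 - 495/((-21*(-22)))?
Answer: -179/420 ≈ -0.42619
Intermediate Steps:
271/420 - 495/((-21*(-22))) = 271*(1/420) - 495/462 = 271/420 - 495*1/462 = 271/420 - 15/14 = -179/420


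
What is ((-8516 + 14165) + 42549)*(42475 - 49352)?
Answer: -331457646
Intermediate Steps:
((-8516 + 14165) + 42549)*(42475 - 49352) = (5649 + 42549)*(-6877) = 48198*(-6877) = -331457646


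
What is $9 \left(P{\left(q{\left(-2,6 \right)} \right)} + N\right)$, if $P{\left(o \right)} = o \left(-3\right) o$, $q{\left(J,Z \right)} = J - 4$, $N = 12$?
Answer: $-864$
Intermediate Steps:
$q{\left(J,Z \right)} = -4 + J$
$P{\left(o \right)} = - 3 o^{2}$ ($P{\left(o \right)} = - 3 o o = - 3 o^{2}$)
$9 \left(P{\left(q{\left(-2,6 \right)} \right)} + N\right) = 9 \left(- 3 \left(-4 - 2\right)^{2} + 12\right) = 9 \left(- 3 \left(-6\right)^{2} + 12\right) = 9 \left(\left(-3\right) 36 + 12\right) = 9 \left(-108 + 12\right) = 9 \left(-96\right) = -864$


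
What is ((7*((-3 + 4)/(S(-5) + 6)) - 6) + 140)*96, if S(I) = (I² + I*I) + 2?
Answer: 373392/29 ≈ 12876.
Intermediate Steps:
S(I) = 2 + 2*I² (S(I) = (I² + I²) + 2 = 2*I² + 2 = 2 + 2*I²)
((7*((-3 + 4)/(S(-5) + 6)) - 6) + 140)*96 = ((7*((-3 + 4)/((2 + 2*(-5)²) + 6)) - 6) + 140)*96 = ((7*(1/((2 + 2*25) + 6)) - 6) + 140)*96 = ((7*(1/((2 + 50) + 6)) - 6) + 140)*96 = ((7*(1/(52 + 6)) - 6) + 140)*96 = ((7*(1/58) - 6) + 140)*96 = ((7/58 - 6) + 140)*96 = (-341/58 + 140)*96 = (7779/58)*96 = 373392/29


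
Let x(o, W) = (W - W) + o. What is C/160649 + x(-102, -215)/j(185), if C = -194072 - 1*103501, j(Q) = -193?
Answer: -41045391/31005257 ≈ -1.3238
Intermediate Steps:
x(o, W) = o (x(o, W) = 0 + o = o)
C = -297573 (C = -194072 - 103501 = -297573)
C/160649 + x(-102, -215)/j(185) = -297573/160649 - 102/(-193) = -297573*1/160649 - 102*(-1/193) = -297573/160649 + 102/193 = -41045391/31005257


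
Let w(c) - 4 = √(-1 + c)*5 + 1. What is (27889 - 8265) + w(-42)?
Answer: 19629 + 5*I*√43 ≈ 19629.0 + 32.787*I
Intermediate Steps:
w(c) = 5 + 5*√(-1 + c) (w(c) = 4 + (√(-1 + c)*5 + 1) = 4 + (5*√(-1 + c) + 1) = 4 + (1 + 5*√(-1 + c)) = 5 + 5*√(-1 + c))
(27889 - 8265) + w(-42) = (27889 - 8265) + (5 + 5*√(-1 - 42)) = 19624 + (5 + 5*√(-43)) = 19624 + (5 + 5*(I*√43)) = 19624 + (5 + 5*I*√43) = 19629 + 5*I*√43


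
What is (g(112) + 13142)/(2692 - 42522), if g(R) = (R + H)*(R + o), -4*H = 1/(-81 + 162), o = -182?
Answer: -858959/6452460 ≈ -0.13312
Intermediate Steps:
H = -1/324 (H = -1/(4*(-81 + 162)) = -¼/81 = -¼*1/81 = -1/324 ≈ -0.0030864)
g(R) = (-182 + R)*(-1/324 + R) (g(R) = (R - 1/324)*(R - 182) = (-1/324 + R)*(-182 + R) = (-182 + R)*(-1/324 + R))
(g(112) + 13142)/(2692 - 42522) = ((91/162 + 112² - 58969/324*112) + 13142)/(2692 - 42522) = ((91/162 + 12544 - 1651132/81) + 13142)/(-39830) = (-1270045/162 + 13142)*(-1/39830) = (858959/162)*(-1/39830) = -858959/6452460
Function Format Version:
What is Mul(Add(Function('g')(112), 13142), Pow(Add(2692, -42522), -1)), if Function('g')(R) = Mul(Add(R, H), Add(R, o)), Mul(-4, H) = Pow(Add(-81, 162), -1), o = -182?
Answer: Rational(-858959, 6452460) ≈ -0.13312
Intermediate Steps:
H = Rational(-1, 324) (H = Mul(Rational(-1, 4), Pow(Add(-81, 162), -1)) = Mul(Rational(-1, 4), Pow(81, -1)) = Mul(Rational(-1, 4), Rational(1, 81)) = Rational(-1, 324) ≈ -0.0030864)
Function('g')(R) = Mul(Add(-182, R), Add(Rational(-1, 324), R)) (Function('g')(R) = Mul(Add(R, Rational(-1, 324)), Add(R, -182)) = Mul(Add(Rational(-1, 324), R), Add(-182, R)) = Mul(Add(-182, R), Add(Rational(-1, 324), R)))
Mul(Add(Function('g')(112), 13142), Pow(Add(2692, -42522), -1)) = Mul(Add(Add(Rational(91, 162), Pow(112, 2), Mul(Rational(-58969, 324), 112)), 13142), Pow(Add(2692, -42522), -1)) = Mul(Add(Add(Rational(91, 162), 12544, Rational(-1651132, 81)), 13142), Pow(-39830, -1)) = Mul(Add(Rational(-1270045, 162), 13142), Rational(-1, 39830)) = Mul(Rational(858959, 162), Rational(-1, 39830)) = Rational(-858959, 6452460)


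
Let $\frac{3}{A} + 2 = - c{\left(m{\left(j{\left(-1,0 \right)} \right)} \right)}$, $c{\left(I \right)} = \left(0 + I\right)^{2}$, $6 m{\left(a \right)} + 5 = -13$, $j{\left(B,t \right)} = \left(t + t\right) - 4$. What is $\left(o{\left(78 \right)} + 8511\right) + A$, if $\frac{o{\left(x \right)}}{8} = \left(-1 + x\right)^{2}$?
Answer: $\frac{615370}{11} \approx 55943.0$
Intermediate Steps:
$j{\left(B,t \right)} = -4 + 2 t$ ($j{\left(B,t \right)} = 2 t - 4 = -4 + 2 t$)
$m{\left(a \right)} = -3$ ($m{\left(a \right)} = - \frac{5}{6} + \frac{1}{6} \left(-13\right) = - \frac{5}{6} - \frac{13}{6} = -3$)
$c{\left(I \right)} = I^{2}$
$A = - \frac{3}{11}$ ($A = \frac{3}{-2 - \left(-3\right)^{2}} = \frac{3}{-2 - 9} = \frac{3}{-11} = 3 \left(- \frac{1}{11}\right) = - \frac{3}{11} \approx -0.27273$)
$o{\left(x \right)} = 8 \left(-1 + x\right)^{2}$
$\left(o{\left(78 \right)} + 8511\right) + A = \left(8 \left(-1 + 78\right)^{2} + 8511\right) - \frac{3}{11} = \left(8 \cdot 77^{2} + 8511\right) - \frac{3}{11} = \left(8 \cdot 5929 + 8511\right) - \frac{3}{11} = \left(47432 + 8511\right) - \frac{3}{11} = 55943 - \frac{3}{11} = \frac{615370}{11}$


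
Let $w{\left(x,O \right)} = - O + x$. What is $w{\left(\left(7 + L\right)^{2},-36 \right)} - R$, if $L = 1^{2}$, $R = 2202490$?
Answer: $-2202390$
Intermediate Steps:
$L = 1$
$w{\left(x,O \right)} = x - O$
$w{\left(\left(7 + L\right)^{2},-36 \right)} - R = \left(\left(7 + 1\right)^{2} - -36\right) - 2202490 = \left(8^{2} + 36\right) - 2202490 = \left(64 + 36\right) - 2202490 = 100 - 2202490 = -2202390$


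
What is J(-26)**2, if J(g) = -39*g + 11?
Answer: 1050625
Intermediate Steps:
J(g) = 11 - 39*g
J(-26)**2 = (11 - 39*(-26))**2 = (11 + 1014)**2 = 1025**2 = 1050625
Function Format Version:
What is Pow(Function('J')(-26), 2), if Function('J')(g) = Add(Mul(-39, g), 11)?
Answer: 1050625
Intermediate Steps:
Function('J')(g) = Add(11, Mul(-39, g))
Pow(Function('J')(-26), 2) = Pow(Add(11, Mul(-39, -26)), 2) = Pow(Add(11, 1014), 2) = Pow(1025, 2) = 1050625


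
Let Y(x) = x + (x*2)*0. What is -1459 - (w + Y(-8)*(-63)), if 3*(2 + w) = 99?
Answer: -1994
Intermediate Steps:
w = 31 (w = -2 + (1/3)*99 = -2 + 33 = 31)
Y(x) = x (Y(x) = x + (2*x)*0 = x + 0 = x)
-1459 - (w + Y(-8)*(-63)) = -1459 - (31 - 8*(-63)) = -1459 - (31 + 504) = -1459 - 1*535 = -1459 - 535 = -1994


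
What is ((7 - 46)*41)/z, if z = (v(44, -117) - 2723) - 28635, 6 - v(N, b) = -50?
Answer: 533/10434 ≈ 0.051083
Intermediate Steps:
v(N, b) = 56 (v(N, b) = 6 - 1*(-50) = 6 + 50 = 56)
z = -31302 (z = (56 - 2723) - 28635 = -2667 - 28635 = -31302)
((7 - 46)*41)/z = ((7 - 46)*41)/(-31302) = -39*41*(-1/31302) = -1599*(-1/31302) = 533/10434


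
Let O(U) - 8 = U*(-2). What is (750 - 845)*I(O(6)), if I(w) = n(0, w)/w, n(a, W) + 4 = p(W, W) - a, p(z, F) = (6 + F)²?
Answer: 0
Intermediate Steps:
O(U) = 8 - 2*U (O(U) = 8 + U*(-2) = 8 - 2*U)
n(a, W) = -4 + (6 + W)² - a (n(a, W) = -4 + ((6 + W)² - a) = -4 + (6 + W)² - a)
I(w) = (-4 + (6 + w)²)/w (I(w) = (-4 + (6 + w)² - 1*0)/w = (-4 + (6 + w)² + 0)/w = (-4 + (6 + w)²)/w)
(750 - 845)*I(O(6)) = (750 - 845)*((-4 + (6 + (8 - 2*6))²)/(8 - 2*6)) = -95*(-4 + (6 + (8 - 12))²)/(8 - 12) = -95*(-4 + (6 - 4)²)/(-4) = -(-95)*(-4 + 2²)/4 = -(-95)*(-4 + 4)/4 = -(-95)*0/4 = -95*0 = 0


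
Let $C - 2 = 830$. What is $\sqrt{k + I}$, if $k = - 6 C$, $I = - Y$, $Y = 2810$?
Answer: $i \sqrt{7802} \approx 88.329 i$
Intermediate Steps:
$C = 832$ ($C = 2 + 830 = 832$)
$I = -2810$ ($I = \left(-1\right) 2810 = -2810$)
$k = -4992$ ($k = \left(-6\right) 832 = -4992$)
$\sqrt{k + I} = \sqrt{-4992 - 2810} = \sqrt{-7802} = i \sqrt{7802}$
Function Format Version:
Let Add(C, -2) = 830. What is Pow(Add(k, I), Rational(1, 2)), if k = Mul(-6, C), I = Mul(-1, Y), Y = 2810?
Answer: Mul(I, Pow(7802, Rational(1, 2))) ≈ Mul(88.329, I)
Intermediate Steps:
C = 832 (C = Add(2, 830) = 832)
I = -2810 (I = Mul(-1, 2810) = -2810)
k = -4992 (k = Mul(-6, 832) = -4992)
Pow(Add(k, I), Rational(1, 2)) = Pow(Add(-4992, -2810), Rational(1, 2)) = Pow(-7802, Rational(1, 2)) = Mul(I, Pow(7802, Rational(1, 2)))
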